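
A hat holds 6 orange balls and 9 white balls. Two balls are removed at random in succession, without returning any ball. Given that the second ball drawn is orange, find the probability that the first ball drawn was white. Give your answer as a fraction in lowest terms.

P(first=white and the second ball drawn is orange) = (9/15)·(6/14) = 9/35.
P(the second ball drawn is orange) = Σ over first color = 1/7 + 9/35 = 2/5.
By Bayes, P(first=white | the second ball drawn is orange) = 9/35 / 2/5 = 9/14 ≈ 0.6429.

9/14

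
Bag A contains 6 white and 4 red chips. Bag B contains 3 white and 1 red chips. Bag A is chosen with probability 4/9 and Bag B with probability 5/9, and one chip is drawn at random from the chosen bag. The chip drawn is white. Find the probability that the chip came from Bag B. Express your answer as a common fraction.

25/41

P(white | Bag A) = 3/5; P(white | Bag B) = 3/4.
P(white) = 4/9·3/5 + 5/9·3/4 = 41/60.
By Bayes' rule, P(Bag B | white) = 5/12 / 41/60 = 25/41 ≈ 0.6098.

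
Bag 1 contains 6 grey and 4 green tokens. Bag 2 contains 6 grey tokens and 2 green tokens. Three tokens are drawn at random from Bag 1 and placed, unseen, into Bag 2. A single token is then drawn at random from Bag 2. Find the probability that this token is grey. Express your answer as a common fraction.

39/55

Condition on how many of the transferred tokens are grey (from Bag 1: 6 grey of 10; then Bag 2 has 11 total).
  0 grey: C(6,0)C(4,3)/C(10,3) = 1/30; then P = 6/11
  1 grey: C(6,1)C(4,2)/C(10,3) = 3/10; then P = 7/11
  2 grey: C(6,2)C(4,1)/C(10,3) = 1/2; then P = 8/11
  3 grey: C(6,3)C(4,0)/C(10,3) = 1/6; then P = 9/11
P(grey from Bag 2) = 39/55 ≈ 0.7091.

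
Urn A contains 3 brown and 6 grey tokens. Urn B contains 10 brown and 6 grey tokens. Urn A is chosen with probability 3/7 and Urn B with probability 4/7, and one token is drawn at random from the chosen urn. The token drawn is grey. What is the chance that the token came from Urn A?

P(grey | Urn A) = 2/3; P(grey | Urn B) = 3/8.
P(grey) = 3/7·2/3 + 4/7·3/8 = 1/2.
By Bayes' rule, P(Urn A | grey) = 2/7 / 1/2 = 4/7 ≈ 0.5714.

4/7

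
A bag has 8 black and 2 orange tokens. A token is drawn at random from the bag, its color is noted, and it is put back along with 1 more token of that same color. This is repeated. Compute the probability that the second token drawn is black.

Condition on the first draw. If first is black (prob 8/10), second-black has prob (9)/(11); if not (prob 2/10), it has prob 8/(11).
P = (8/10)·(9/11) + (2/10)·(8/11) = 4/5 ≈ 0.8000.

4/5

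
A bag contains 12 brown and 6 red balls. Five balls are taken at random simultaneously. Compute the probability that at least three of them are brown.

Sum the hypergeometric tail for j = 3,…,5 brown balls.
Favorable = C(12,3)·C(6,2) + C(12,4)·C(6,1) + C(12,5)·C(6,0) = 7062; total = C(18,5) = 8568.
P = 7062/8568 = 1177/1428 ≈ 0.8242.

1177/1428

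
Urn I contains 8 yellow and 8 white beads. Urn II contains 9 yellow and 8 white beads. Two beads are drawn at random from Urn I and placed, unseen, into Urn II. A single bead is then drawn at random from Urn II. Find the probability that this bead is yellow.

10/19

Condition on how many of the transferred beads are yellow (from Urn I: 8 yellow of 16; then Urn II has 19 total).
  0 yellow: C(8,0)C(8,2)/C(16,2) = 7/30; then P = 9/19
  1 yellow: C(8,1)C(8,1)/C(16,2) = 8/15; then P = 10/19
  2 yellow: C(8,2)C(8,0)/C(16,2) = 7/30; then P = 11/19
P(yellow from Urn II) = 10/19 ≈ 0.5263.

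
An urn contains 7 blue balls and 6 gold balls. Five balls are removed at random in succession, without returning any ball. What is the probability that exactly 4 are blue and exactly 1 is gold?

Unordered draws without replacement: count favorable combinations over C(13,5).
Favorable = C(7,4) · C(6,1) = 210; total = C(13,5) = 1287.
P = 210/1287 = 70/429 ≈ 0.1632.

70/429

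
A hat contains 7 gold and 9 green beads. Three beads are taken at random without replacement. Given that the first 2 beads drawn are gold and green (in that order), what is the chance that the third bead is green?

After removing 1 gold, 1 green, the hat has 8 green out of 14 remaining.
P(third is green | given) = 8/14 = 4/7 ≈ 0.5714.

4/7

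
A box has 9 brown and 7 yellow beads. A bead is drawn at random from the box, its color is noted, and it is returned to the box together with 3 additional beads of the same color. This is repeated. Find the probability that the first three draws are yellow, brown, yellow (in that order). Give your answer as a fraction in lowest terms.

Track the composition after each reinforcement of +3.
P = (7/16) · (9/19) · (10/22) = 315/3344 ≈ 0.0942.

315/3344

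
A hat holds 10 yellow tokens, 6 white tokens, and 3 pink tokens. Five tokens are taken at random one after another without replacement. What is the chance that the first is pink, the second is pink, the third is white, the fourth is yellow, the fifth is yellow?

3/1292

Multiply the conditional probability of each draw in order, without replacement, so each draw removes one from its color and from the total.
P = (3/19) · (2/18) · (6/17) · (10/16) · (9/15) = 3/1292 ≈ 0.0023.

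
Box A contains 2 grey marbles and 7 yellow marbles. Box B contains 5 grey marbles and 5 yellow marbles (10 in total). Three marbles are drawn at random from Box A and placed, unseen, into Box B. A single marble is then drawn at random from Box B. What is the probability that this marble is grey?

17/39

Condition on how many of the transferred marbles are grey (from Box A: 2 grey of 9; then Box B has 13 total).
  0 grey: C(2,0)C(7,3)/C(9,3) = 5/12; then P = 5/13
  1 grey: C(2,1)C(7,2)/C(9,3) = 1/2; then P = 6/13
  2 grey: C(2,2)C(7,1)/C(9,3) = 1/12; then P = 7/13
P(grey from Box B) = 17/39 ≈ 0.4359.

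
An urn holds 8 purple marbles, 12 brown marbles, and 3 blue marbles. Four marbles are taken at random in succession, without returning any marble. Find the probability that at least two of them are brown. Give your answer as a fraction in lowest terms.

17/23

Sum the hypergeometric tail for j = 2,…,4 brown marbles.
Favorable = C(12,2)·C(11,2) + C(12,3)·C(11,1) + C(12,4)·C(11,0) = 6545; total = C(23,4) = 8855.
P = 6545/8855 = 17/23 ≈ 0.7391.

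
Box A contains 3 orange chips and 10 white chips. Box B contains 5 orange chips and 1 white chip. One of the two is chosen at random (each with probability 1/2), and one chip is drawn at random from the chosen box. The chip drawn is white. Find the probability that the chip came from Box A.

60/73

P(white | Box A) = 10/13; P(white | Box B) = 1/6.
P(white) = 1/2·10/13 + 1/2·1/6 = 73/156.
By Bayes' rule, P(Box A | white) = 5/13 / 73/156 = 60/73 ≈ 0.8219.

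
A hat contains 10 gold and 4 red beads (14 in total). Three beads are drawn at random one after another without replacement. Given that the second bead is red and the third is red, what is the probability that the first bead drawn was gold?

5/6

P(first=gold and the second bead is red and the third is red) = (10/14)·(4/13)·(3/12) = 5/91.
P(E) = Σ over first color = 5/91 + 1/91 = 6/91.
By Bayes, P(first=gold | E) = 5/91 / 6/91 = 5/6 ≈ 0.8333.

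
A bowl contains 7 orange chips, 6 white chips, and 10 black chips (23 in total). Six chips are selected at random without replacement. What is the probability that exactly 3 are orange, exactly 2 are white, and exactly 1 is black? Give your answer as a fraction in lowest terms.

250/4807

Unordered draws without replacement: count favorable combinations over C(23,6).
Favorable = C(7,3) · C(6,2) · C(10,1) = 5250; total = C(23,6) = 100947.
P = 5250/100947 = 250/4807 ≈ 0.0520.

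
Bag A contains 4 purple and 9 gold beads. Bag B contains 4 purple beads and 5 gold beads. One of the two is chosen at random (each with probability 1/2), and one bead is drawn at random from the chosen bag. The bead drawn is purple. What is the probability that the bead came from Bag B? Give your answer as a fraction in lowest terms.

P(purple | Bag A) = 4/13; P(purple | Bag B) = 4/9.
P(purple) = 1/2·4/13 + 1/2·4/9 = 44/117.
By Bayes' rule, P(Bag B | purple) = 2/9 / 44/117 = 13/22 ≈ 0.5909.

13/22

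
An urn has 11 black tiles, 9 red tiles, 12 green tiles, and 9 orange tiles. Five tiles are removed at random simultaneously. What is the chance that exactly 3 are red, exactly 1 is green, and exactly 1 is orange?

Unordered draws without replacement: count favorable combinations over C(41,5).
Favorable = C(11,0) · C(9,3) · C(12,1) · C(9,1) = 9072; total = C(41,5) = 749398.
P = 9072/749398 = 4536/374699 ≈ 0.0121.

4536/374699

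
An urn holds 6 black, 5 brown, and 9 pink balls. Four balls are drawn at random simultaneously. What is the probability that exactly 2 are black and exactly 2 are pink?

Unordered draws without replacement: count favorable combinations over C(20,4).
Favorable = C(6,2) · C(5,0) · C(9,2) = 540; total = C(20,4) = 4845.
P = 540/4845 = 36/323 ≈ 0.1115.

36/323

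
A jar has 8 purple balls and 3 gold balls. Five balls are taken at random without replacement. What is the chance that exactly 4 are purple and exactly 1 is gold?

5/11

Unordered draws without replacement: count favorable combinations over C(11,5).
Favorable = C(8,4) · C(3,1) = 210; total = C(11,5) = 462.
P = 210/462 = 5/11 ≈ 0.4545.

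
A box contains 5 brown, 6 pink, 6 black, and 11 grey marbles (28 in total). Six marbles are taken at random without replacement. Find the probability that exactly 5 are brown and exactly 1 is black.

1/62790

Unordered draws without replacement: count favorable combinations over C(28,6).
Favorable = C(5,5) · C(6,0) · C(6,1) · C(11,0) = 6; total = C(28,6) = 376740.
P = 6/376740 = 1/62790 ≈ 0.0000.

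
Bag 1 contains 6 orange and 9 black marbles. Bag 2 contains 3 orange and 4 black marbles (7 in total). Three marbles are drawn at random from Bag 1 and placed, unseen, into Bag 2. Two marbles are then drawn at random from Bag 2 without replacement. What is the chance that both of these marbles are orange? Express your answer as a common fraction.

Condition on how many of the transferred marbles are orange (from Bag 1: 6 orange of 15; then Bag 2 has 10 total).
  0 orange: C(6,0)C(9,3)/C(15,3) = 12/65; then P = C(3,2)/C(10,2) = 1/15
  1 orange: C(6,1)C(9,2)/C(15,3) = 216/455; then P = C(4,2)/C(10,2) = 2/15
  2 orange: C(6,2)C(9,1)/C(15,3) = 27/91; then P = C(5,2)/C(10,2) = 2/9
  3 orange: C(6,3)C(9,0)/C(15,3) = 4/91; then P = C(6,2)/C(10,2) = 1/3
P(both orange) = 82/525 ≈ 0.1562.

82/525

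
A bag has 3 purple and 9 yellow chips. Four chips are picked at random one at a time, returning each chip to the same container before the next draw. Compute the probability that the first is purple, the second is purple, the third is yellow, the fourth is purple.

3/256

Multiply the conditional probability of each draw in order, with replacement (the composition resets each draw).
P = (3/12) · (3/12) · (9/12) · (3/12) = 3/256 ≈ 0.0117.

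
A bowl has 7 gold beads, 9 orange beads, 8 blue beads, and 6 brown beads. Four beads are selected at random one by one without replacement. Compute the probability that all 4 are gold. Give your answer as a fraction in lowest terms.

Unordered draws without replacement: count favorable combinations over C(30,4).
Favorable = C(7,4) · C(9,0) · C(8,0) · C(6,0) = 35; total = C(30,4) = 27405.
P = 35/27405 = 1/783 ≈ 0.0013.

1/783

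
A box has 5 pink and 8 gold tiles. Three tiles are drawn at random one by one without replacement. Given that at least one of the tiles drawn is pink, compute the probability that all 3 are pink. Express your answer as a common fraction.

P(all 3 pink) = C(5,3)/C(13,3) = 5/143; P(at least one pink) = 1 − C(8,3)/C(13,3) = 115/143.
Since 'all 3 pink' ⊆ 'at least one pink', P(all 3 | at least one) = 5/143 / 115/143 = 1/23 ≈ 0.0435.

1/23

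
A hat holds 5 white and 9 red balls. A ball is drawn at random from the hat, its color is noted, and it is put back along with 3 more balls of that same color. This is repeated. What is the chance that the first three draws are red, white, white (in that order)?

Track the composition after each reinforcement of +3.
P = (9/14) · (5/17) · (8/20) = 9/119 ≈ 0.0756.

9/119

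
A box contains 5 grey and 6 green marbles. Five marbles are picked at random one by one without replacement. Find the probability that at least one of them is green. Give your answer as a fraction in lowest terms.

Use the complement: P(at least one green) = 1 − P(no green).
P(none) = C(5,5)/C(11,5) = 1/462.
So P = 1 − 1/462 = 461/462 ≈ 0.9978.

461/462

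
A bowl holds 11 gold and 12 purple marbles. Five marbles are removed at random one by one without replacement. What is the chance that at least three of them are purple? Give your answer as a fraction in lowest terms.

Sum the hypergeometric tail for j = 3,…,5 purple marbles.
Favorable = C(12,3)·C(11,2) + C(12,4)·C(11,1) + C(12,5)·C(11,0) = 18337; total = C(23,5) = 33649.
P = 18337/33649 = 1667/3059 ≈ 0.5449.

1667/3059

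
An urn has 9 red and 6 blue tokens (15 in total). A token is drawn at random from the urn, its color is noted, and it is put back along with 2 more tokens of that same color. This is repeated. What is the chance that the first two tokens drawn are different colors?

Either blue then red, or red then blue; after the first draw the total is 17.
P = (6/15)·(9/17) + (9/15)·(6/17) = 36/85 ≈ 0.4235.

36/85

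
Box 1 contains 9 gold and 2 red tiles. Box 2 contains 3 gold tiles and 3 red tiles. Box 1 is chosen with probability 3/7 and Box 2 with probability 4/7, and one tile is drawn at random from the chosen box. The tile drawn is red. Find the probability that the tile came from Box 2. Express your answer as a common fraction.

P(red | Box 1) = 2/11; P(red | Box 2) = 1/2.
P(red) = 3/7·2/11 + 4/7·1/2 = 4/11.
By Bayes' rule, P(Box 2 | red) = 2/7 / 4/11 = 11/14 ≈ 0.7857.

11/14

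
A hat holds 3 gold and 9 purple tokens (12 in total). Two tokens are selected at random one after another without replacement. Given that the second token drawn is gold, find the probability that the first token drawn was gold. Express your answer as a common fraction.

P(first=gold and the second token drawn is gold) = (3/12)·(2/11) = 1/22.
P(the second token drawn is gold) = Σ over first color = 1/22 + 9/44 = 1/4.
By Bayes, P(first=gold | the second token drawn is gold) = 1/22 / 1/4 = 2/11 ≈ 0.1818.

2/11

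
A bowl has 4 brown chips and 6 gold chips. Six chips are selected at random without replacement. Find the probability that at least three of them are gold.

Sum the hypergeometric tail for j = 3,…,6 gold chips.
Favorable = C(6,3)·C(4,3) + C(6,4)·C(4,2) + C(6,5)·C(4,1) + C(6,6)·C(4,0) = 195; total = C(10,6) = 210.
P = 195/210 = 13/14 ≈ 0.9286.

13/14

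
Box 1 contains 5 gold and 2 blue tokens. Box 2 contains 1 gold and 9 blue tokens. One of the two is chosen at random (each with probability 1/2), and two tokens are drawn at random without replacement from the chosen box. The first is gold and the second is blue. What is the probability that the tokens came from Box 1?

50/71

P(E | Box 1) = 5/21; P(E | Box 2) = 1/10.
P(E) = 1/2·5/21 + 1/2·1/10 = 71/420.
By Bayes' rule, P(Box 1 | E) = 5/42 / 71/420 = 50/71 ≈ 0.7042.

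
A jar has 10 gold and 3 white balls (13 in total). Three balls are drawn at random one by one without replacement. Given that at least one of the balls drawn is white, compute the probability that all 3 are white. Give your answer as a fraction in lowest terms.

P(all 3 white) = C(3,3)/C(13,3) = 1/286; P(at least one white) = 1 − C(10,3)/C(13,3) = 83/143.
Since 'all 3 white' ⊆ 'at least one white', P(all 3 | at least one) = 1/286 / 83/143 = 1/166 ≈ 0.0060.

1/166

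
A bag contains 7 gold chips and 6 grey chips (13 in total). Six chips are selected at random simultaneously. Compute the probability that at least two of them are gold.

Sum the hypergeometric tail for j = 2,…,6 gold chips.
Favorable = C(7,2)·C(6,4) + C(7,3)·C(6,3) + C(7,4)·C(6,2) + C(7,5)·C(6,1) + C(7,6)·C(6,0) = 1673; total = C(13,6) = 1716.
P = 1673/1716 = 1673/1716 ≈ 0.9749.

1673/1716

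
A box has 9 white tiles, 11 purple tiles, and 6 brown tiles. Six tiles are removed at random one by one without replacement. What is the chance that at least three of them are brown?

Sum the hypergeometric tail for j = 3,…,6 brown tiles.
Favorable = C(6,3)·C(20,3) + C(6,4)·C(20,2) + C(6,5)·C(20,1) + C(6,6)·C(20,0) = 25771; total = C(26,6) = 230230.
P = 25771/230230 = 25771/230230 ≈ 0.1119.

25771/230230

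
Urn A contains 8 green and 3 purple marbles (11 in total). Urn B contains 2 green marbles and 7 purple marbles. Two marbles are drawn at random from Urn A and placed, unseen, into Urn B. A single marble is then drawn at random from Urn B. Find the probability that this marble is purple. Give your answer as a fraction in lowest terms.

83/121

Condition on how many of the transferred marbles are purple (from Urn A: 3 purple of 11; then Urn B has 11 total).
  0 purple: C(3,0)C(8,2)/C(11,2) = 28/55; then P = 7/11
  1 purple: C(3,1)C(8,1)/C(11,2) = 24/55; then P = 8/11
  2 purple: C(3,2)C(8,0)/C(11,2) = 3/55; then P = 9/11
P(purple from Urn B) = 83/121 ≈ 0.6860.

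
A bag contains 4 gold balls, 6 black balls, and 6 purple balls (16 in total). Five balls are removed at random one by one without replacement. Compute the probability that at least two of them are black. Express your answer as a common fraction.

Sum the hypergeometric tail for j = 2,…,5 black balls.
Favorable = C(6,2)·C(10,3) + C(6,3)·C(10,2) + C(6,4)·C(10,1) + C(6,5)·C(10,0) = 2856; total = C(16,5) = 4368.
P = 2856/4368 = 17/26 ≈ 0.6538.

17/26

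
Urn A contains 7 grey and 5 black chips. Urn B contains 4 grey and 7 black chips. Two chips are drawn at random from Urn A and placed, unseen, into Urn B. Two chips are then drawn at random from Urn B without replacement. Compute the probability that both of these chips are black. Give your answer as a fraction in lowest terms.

137/396

Condition on how many of the transferred chips are black (from Urn A: 5 black of 12; then Urn B has 13 total).
  0 black: C(5,0)C(7,2)/C(12,2) = 7/22; then P = C(7,2)/C(13,2) = 7/26
  1 black: C(5,1)C(7,1)/C(12,2) = 35/66; then P = C(8,2)/C(13,2) = 14/39
  2 black: C(5,2)C(7,0)/C(12,2) = 5/33; then P = C(9,2)/C(13,2) = 6/13
P(both black) = 137/396 ≈ 0.3460.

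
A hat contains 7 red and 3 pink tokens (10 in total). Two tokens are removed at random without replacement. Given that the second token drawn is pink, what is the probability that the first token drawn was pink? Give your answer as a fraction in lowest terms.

2/9

P(first=pink and the second token drawn is pink) = (3/10)·(2/9) = 1/15.
P(the second token drawn is pink) = Σ over first color = 7/30 + 1/15 = 3/10.
By Bayes, P(first=pink | the second token drawn is pink) = 1/15 / 3/10 = 2/9 ≈ 0.2222.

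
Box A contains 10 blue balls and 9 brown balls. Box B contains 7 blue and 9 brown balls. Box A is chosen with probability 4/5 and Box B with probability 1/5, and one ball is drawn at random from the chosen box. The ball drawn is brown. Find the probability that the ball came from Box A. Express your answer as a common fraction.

64/83

P(brown | Box A) = 9/19; P(brown | Box B) = 9/16.
P(brown) = 4/5·9/19 + 1/5·9/16 = 747/1520.
By Bayes' rule, P(Box A | brown) = 36/95 / 747/1520 = 64/83 ≈ 0.7711.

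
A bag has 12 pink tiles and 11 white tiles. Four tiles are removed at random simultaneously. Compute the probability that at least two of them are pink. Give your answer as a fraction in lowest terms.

17/23

Sum the hypergeometric tail for j = 2,…,4 pink tiles.
Favorable = C(12,2)·C(11,2) + C(12,3)·C(11,1) + C(12,4)·C(11,0) = 6545; total = C(23,4) = 8855.
P = 6545/8855 = 17/23 ≈ 0.7391.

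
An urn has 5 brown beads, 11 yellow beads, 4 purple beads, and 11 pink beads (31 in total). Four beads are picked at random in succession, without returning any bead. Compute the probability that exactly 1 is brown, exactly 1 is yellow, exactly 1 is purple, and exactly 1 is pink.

Unordered draws without replacement: count favorable combinations over C(31,4).
Favorable = C(5,1) · C(11,1) · C(4,1) · C(11,1) = 2420; total = C(31,4) = 31465.
P = 2420/31465 = 484/6293 ≈ 0.0769.

484/6293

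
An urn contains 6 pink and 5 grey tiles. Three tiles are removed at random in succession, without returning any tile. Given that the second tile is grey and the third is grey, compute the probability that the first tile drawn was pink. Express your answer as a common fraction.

2/3

P(first=pink and the second tile is grey and the third is grey) = (6/11)·(5/10)·(4/9) = 4/33.
P(E) = Σ over first color = 4/33 + 2/33 = 2/11.
By Bayes, P(first=pink | E) = 4/33 / 2/11 = 2/3 ≈ 0.6667.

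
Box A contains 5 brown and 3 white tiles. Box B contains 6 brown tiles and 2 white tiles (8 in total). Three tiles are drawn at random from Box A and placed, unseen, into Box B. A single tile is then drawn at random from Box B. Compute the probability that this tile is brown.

Condition on how many of the transferred tiles are brown (from Box A: 5 brown of 8; then Box B has 11 total).
  0 brown: C(5,0)C(3,3)/C(8,3) = 1/56; then P = 6/11
  1 brown: C(5,1)C(3,2)/C(8,3) = 15/56; then P = 7/11
  2 brown: C(5,2)C(3,1)/C(8,3) = 15/28; then P = 8/11
  3 brown: C(5,3)C(3,0)/C(8,3) = 5/28; then P = 9/11
P(brown from Box B) = 63/88 ≈ 0.7159.

63/88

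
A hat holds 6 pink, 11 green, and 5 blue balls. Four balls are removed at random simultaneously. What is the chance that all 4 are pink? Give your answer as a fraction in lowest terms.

3/1463

Unordered draws without replacement: count favorable combinations over C(22,4).
Favorable = C(6,4) · C(11,0) · C(5,0) = 15; total = C(22,4) = 7315.
P = 15/7315 = 3/1463 ≈ 0.0021.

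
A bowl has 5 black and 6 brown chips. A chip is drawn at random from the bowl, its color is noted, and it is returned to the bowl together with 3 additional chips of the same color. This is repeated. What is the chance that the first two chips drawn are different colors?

30/77

Either brown then black, or black then brown; after the first draw the total is 14.
P = (6/11)·(5/14) + (5/11)·(6/14) = 30/77 ≈ 0.3896.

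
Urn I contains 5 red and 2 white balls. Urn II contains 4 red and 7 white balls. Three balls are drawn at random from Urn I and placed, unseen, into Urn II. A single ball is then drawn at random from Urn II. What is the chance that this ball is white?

55/98

Condition on how many of the transferred balls are white (from Urn I: 2 white of 7; then Urn II has 14 total).
  0 white: C(2,0)C(5,3)/C(7,3) = 2/7; then P = 7/14
  1 white: C(2,1)C(5,2)/C(7,3) = 4/7; then P = 8/14
  2 white: C(2,2)C(5,1)/C(7,3) = 1/7; then P = 9/14
P(white from Urn II) = 55/98 ≈ 0.5612.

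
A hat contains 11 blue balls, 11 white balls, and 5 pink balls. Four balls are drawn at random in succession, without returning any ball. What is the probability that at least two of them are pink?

13/90

Sum the hypergeometric tail for j = 2,…,4 pink balls.
Favorable = C(5,2)·C(22,2) + C(5,3)·C(22,1) + C(5,4)·C(22,0) = 2535; total = C(27,4) = 17550.
P = 2535/17550 = 13/90 ≈ 0.1444.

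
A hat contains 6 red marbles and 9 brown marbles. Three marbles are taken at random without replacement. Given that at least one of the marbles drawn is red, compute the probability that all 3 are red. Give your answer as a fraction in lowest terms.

P(all 3 red) = C(6,3)/C(15,3) = 4/91; P(at least one red) = 1 − C(9,3)/C(15,3) = 53/65.
Since 'all 3 red' ⊆ 'at least one red', P(all 3 | at least one) = 4/91 / 53/65 = 20/371 ≈ 0.0539.

20/371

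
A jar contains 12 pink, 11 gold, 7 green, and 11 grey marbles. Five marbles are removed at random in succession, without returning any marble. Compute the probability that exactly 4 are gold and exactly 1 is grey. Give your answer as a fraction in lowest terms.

Unordered draws without replacement: count favorable combinations over C(41,5).
Favorable = C(12,0) · C(11,4) · C(7,0) · C(11,1) = 3630; total = C(41,5) = 749398.
P = 3630/749398 = 1815/374699 ≈ 0.0048.

1815/374699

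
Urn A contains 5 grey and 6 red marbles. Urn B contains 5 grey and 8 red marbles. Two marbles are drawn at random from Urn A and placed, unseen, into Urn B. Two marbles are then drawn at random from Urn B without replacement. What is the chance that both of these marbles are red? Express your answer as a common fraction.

37/105

Condition on how many of the transferred marbles are red (from Urn A: 6 red of 11; then Urn B has 15 total).
  0 red: C(6,0)C(5,2)/C(11,2) = 2/11; then P = C(8,2)/C(15,2) = 4/15
  1 red: C(6,1)C(5,1)/C(11,2) = 6/11; then P = C(9,2)/C(15,2) = 12/35
  2 red: C(6,2)C(5,0)/C(11,2) = 3/11; then P = C(10,2)/C(15,2) = 3/7
P(both red) = 37/105 ≈ 0.3524.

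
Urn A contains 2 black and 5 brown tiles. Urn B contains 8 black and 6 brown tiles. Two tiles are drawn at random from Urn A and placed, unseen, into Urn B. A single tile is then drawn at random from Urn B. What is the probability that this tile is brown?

Condition on how many of the transferred tiles are brown (from Urn A: 5 brown of 7; then Urn B has 16 total).
  0 brown: C(5,0)C(2,2)/C(7,2) = 1/21; then P = 6/16
  1 brown: C(5,1)C(2,1)/C(7,2) = 10/21; then P = 7/16
  2 brown: C(5,2)C(2,0)/C(7,2) = 10/21; then P = 8/16
P(brown from Urn B) = 13/28 ≈ 0.4643.

13/28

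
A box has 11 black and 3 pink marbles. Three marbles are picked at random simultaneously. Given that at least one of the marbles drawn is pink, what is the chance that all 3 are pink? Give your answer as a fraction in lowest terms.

1/199

P(all 3 pink) = C(3,3)/C(14,3) = 1/364; P(at least one pink) = 1 − C(11,3)/C(14,3) = 199/364.
Since 'all 3 pink' ⊆ 'at least one pink', P(all 3 | at least one) = 1/364 / 199/364 = 1/199 ≈ 0.0050.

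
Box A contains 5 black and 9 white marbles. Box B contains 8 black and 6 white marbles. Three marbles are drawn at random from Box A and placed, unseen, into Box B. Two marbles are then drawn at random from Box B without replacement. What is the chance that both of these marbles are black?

Condition on how many of the transferred marbles are black (from Box A: 5 black of 14; then Box B has 17 total).
  0 black: C(5,0)C(9,3)/C(14,3) = 3/13; then P = C(8,2)/C(17,2) = 7/34
  1 black: C(5,1)C(9,2)/C(14,3) = 45/91; then P = C(9,2)/C(17,2) = 9/34
  2 black: C(5,2)C(9,1)/C(14,3) = 45/182; then P = C(10,2)/C(17,2) = 45/136
  3 black: C(5,3)C(9,0)/C(14,3) = 5/182; then P = C(11,2)/C(17,2) = 55/136
P(both black) = 1679/6188 ≈ 0.2713.

1679/6188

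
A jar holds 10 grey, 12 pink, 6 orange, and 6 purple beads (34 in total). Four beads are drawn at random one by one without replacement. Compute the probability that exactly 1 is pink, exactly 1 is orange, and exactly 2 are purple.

Unordered draws without replacement: count favorable combinations over C(34,4).
Favorable = C(10,0) · C(12,1) · C(6,1) · C(6,2) = 1080; total = C(34,4) = 46376.
P = 1080/46376 = 135/5797 ≈ 0.0233.

135/5797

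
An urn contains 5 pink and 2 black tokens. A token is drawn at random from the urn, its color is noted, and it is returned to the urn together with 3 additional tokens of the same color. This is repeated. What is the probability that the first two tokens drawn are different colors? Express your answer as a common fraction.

2/7

Either pink then black, or black then pink; after the first draw the total is 10.
P = (5/7)·(2/10) + (2/7)·(5/10) = 2/7 ≈ 0.2857.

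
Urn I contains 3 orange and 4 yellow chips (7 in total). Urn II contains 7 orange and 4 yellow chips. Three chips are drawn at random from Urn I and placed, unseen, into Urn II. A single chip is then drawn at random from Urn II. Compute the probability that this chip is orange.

29/49

Condition on how many of the transferred chips are orange (from Urn I: 3 orange of 7; then Urn II has 14 total).
  0 orange: C(3,0)C(4,3)/C(7,3) = 4/35; then P = 7/14
  1 orange: C(3,1)C(4,2)/C(7,3) = 18/35; then P = 8/14
  2 orange: C(3,2)C(4,1)/C(7,3) = 12/35; then P = 9/14
  3 orange: C(3,3)C(4,0)/C(7,3) = 1/35; then P = 10/14
P(orange from Urn II) = 29/49 ≈ 0.5918.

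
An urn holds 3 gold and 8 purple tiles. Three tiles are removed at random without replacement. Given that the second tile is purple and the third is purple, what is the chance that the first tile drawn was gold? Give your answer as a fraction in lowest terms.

P(first=gold and the second tile is purple and the third is purple) = (3/11)·(8/10)·(7/9) = 28/165.
P(E) = Σ over first color = 28/165 + 56/165 = 28/55.
By Bayes, P(first=gold | E) = 28/165 / 28/55 = 1/3 ≈ 0.3333.

1/3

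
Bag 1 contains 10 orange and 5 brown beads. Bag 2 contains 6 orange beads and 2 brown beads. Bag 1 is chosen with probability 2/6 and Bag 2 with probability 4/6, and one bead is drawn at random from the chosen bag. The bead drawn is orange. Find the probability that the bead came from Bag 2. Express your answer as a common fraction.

9/13

P(orange | Bag 1) = 2/3; P(orange | Bag 2) = 3/4.
P(orange) = 1/3·2/3 + 2/3·3/4 = 13/18.
By Bayes' rule, P(Bag 2 | orange) = 1/2 / 13/18 = 9/13 ≈ 0.6923.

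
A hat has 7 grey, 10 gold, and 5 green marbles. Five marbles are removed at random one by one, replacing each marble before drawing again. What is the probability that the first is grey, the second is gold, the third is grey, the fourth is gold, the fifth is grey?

Multiply the conditional probability of each draw in order, with replacement (the composition resets each draw).
P = (7/22) · (10/22) · (7/22) · (10/22) · (7/22) = 8575/1288408 ≈ 0.0067.

8575/1288408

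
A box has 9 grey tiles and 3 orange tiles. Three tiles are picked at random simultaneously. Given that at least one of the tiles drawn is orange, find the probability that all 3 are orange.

1/136

P(all 3 orange) = C(3,3)/C(12,3) = 1/220; P(at least one orange) = 1 − C(9,3)/C(12,3) = 34/55.
Since 'all 3 orange' ⊆ 'at least one orange', P(all 3 | at least one) = 1/220 / 34/55 = 1/136 ≈ 0.0074.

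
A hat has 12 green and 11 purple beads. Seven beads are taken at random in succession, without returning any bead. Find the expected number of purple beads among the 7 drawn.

By linearity of expectation, E[X] = Σ P(draw i is purple); by symmetry each draw (even without replacement) has P(purple) = 11/23.
E[X] = 7 · 11/23 = 77/23 ≈ 3.3478.

77/23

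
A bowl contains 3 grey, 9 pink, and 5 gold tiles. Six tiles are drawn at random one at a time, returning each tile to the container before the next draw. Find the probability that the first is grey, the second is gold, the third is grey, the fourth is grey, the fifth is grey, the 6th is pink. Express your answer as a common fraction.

Multiply the conditional probability of each draw in order, with replacement (the composition resets each draw).
P = (3/17) · (5/17) · (3/17) · (3/17) · (3/17) · (9/17) = 3645/24137569 ≈ 0.0002.

3645/24137569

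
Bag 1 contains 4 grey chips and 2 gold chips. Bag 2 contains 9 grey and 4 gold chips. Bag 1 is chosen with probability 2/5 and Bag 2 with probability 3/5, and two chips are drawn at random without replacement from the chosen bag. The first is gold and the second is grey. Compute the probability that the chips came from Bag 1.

104/239

P(E | Bag 1) = 4/15; P(E | Bag 2) = 3/13.
P(E) = 2/5·4/15 + 3/5·3/13 = 239/975.
By Bayes' rule, P(Bag 1 | E) = 8/75 / 239/975 = 104/239 ≈ 0.4351.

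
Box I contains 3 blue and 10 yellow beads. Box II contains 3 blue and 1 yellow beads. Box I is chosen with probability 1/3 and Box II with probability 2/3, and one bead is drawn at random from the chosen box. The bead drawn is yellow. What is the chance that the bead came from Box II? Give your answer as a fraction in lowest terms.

13/33

P(yellow | Box I) = 10/13; P(yellow | Box II) = 1/4.
P(yellow) = 1/3·10/13 + 2/3·1/4 = 11/26.
By Bayes' rule, P(Box II | yellow) = 1/6 / 11/26 = 13/33 ≈ 0.3939.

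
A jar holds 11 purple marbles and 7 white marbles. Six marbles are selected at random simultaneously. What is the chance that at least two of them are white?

177/221

Sum the hypergeometric tail for j = 2,…,6 white marbles.
Favorable = C(7,2)·C(11,4) + C(7,3)·C(11,3) + C(7,4)·C(11,2) + C(7,5)·C(11,1) + C(7,6)·C(11,0) = 14868; total = C(18,6) = 18564.
P = 14868/18564 = 177/221 ≈ 0.8009.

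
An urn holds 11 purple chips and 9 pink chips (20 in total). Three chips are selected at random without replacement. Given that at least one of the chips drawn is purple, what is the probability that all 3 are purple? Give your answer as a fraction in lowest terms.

P(all 3 purple) = C(11,3)/C(20,3) = 11/76; P(at least one purple) = 1 − C(9,3)/C(20,3) = 88/95.
Since 'all 3 purple' ⊆ 'at least one purple', P(all 3 | at least one) = 11/76 / 88/95 = 5/32 ≈ 0.1562.

5/32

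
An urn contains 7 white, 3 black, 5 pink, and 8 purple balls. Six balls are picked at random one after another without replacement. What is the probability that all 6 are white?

Unordered draws without replacement: count favorable combinations over C(23,6).
Favorable = C(7,6) · C(3,0) · C(5,0) · C(8,0) = 7; total = C(23,6) = 100947.
P = 7/100947 = 1/14421 ≈ 0.0001.

1/14421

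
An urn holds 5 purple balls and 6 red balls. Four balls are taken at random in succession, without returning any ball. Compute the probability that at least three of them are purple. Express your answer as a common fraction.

13/66

Sum the hypergeometric tail for j = 3,…,4 purple balls.
Favorable = C(5,3)·C(6,1) + C(5,4)·C(6,0) = 65; total = C(11,4) = 330.
P = 65/330 = 13/66 ≈ 0.1970.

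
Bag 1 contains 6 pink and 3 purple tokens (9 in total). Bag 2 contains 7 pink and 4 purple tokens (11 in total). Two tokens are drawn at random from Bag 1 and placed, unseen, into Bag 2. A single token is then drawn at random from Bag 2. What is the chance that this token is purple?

Condition on how many of the transferred tokens are purple (from Bag 1: 3 purple of 9; then Bag 2 has 13 total).
  0 purple: C(3,0)C(6,2)/C(9,2) = 5/12; then P = 4/13
  1 purple: C(3,1)C(6,1)/C(9,2) = 1/2; then P = 5/13
  2 purple: C(3,2)C(6,0)/C(9,2) = 1/12; then P = 6/13
P(purple from Bag 2) = 14/39 ≈ 0.3590.

14/39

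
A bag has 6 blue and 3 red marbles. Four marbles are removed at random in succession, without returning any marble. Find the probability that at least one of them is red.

Use the complement: P(at least one red) = 1 − P(no red).
P(none) = C(6,4)/C(9,4) = 15/126.
So P = 1 − 15/126 = 37/42 ≈ 0.8810.

37/42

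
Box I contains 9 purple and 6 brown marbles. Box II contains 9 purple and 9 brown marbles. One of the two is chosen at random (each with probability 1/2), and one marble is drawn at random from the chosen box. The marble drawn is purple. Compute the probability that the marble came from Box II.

5/11

P(purple | Box I) = 3/5; P(purple | Box II) = 1/2.
P(purple) = 1/2·3/5 + 1/2·1/2 = 11/20.
By Bayes' rule, P(Box II | purple) = 1/4 / 11/20 = 5/11 ≈ 0.4545.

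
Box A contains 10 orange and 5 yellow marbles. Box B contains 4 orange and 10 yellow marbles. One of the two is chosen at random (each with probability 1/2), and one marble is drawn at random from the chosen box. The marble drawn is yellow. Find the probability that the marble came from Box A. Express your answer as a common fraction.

7/22

P(yellow | Box A) = 1/3; P(yellow | Box B) = 5/7.
P(yellow) = 1/2·1/3 + 1/2·5/7 = 11/21.
By Bayes' rule, P(Box A | yellow) = 1/6 / 11/21 = 7/22 ≈ 0.3182.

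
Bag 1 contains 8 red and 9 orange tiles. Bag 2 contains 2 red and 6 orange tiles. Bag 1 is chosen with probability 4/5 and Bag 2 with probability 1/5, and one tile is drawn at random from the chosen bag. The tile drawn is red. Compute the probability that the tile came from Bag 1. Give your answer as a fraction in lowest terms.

128/145

P(red | Bag 1) = 8/17; P(red | Bag 2) = 1/4.
P(red) = 4/5·8/17 + 1/5·1/4 = 29/68.
By Bayes' rule, P(Bag 1 | red) = 32/85 / 29/68 = 128/145 ≈ 0.8828.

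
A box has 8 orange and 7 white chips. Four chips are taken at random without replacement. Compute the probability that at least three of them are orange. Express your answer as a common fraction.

Sum the hypergeometric tail for j = 3,…,4 orange chips.
Favorable = C(8,3)·C(7,1) + C(8,4)·C(7,0) = 462; total = C(15,4) = 1365.
P = 462/1365 = 22/65 ≈ 0.3385.

22/65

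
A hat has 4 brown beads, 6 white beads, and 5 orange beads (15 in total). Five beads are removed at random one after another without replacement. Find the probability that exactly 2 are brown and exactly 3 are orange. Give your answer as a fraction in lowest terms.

20/1001

Unordered draws without replacement: count favorable combinations over C(15,5).
Favorable = C(4,2) · C(6,0) · C(5,3) = 60; total = C(15,5) = 3003.
P = 60/3003 = 20/1001 ≈ 0.0200.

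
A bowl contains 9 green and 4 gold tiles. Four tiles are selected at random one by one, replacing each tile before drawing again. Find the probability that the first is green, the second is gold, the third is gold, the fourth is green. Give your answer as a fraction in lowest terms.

1296/28561

Multiply the conditional probability of each draw in order, with replacement (the composition resets each draw).
P = (9/13) · (4/13) · (4/13) · (9/13) = 1296/28561 ≈ 0.0454.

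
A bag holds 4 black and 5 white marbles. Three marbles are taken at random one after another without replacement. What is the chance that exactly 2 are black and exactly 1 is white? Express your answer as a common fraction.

Unordered draws without replacement: count favorable combinations over C(9,3).
Favorable = C(4,2) · C(5,1) = 30; total = C(9,3) = 84.
P = 30/84 = 5/14 ≈ 0.3571.

5/14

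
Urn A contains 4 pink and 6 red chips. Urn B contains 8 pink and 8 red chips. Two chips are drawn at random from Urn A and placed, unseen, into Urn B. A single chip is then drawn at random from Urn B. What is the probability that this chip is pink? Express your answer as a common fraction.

22/45

Condition on how many of the transferred chips are pink (from Urn A: 4 pink of 10; then Urn B has 18 total).
  0 pink: C(4,0)C(6,2)/C(10,2) = 1/3; then P = 8/18
  1 pink: C(4,1)C(6,1)/C(10,2) = 8/15; then P = 9/18
  2 pink: C(4,2)C(6,0)/C(10,2) = 2/15; then P = 10/18
P(pink from Urn B) = 22/45 ≈ 0.4889.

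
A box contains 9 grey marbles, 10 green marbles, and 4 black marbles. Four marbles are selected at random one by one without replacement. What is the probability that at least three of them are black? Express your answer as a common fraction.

Sum the hypergeometric tail for j = 3,…,4 black marbles.
Favorable = C(4,3)·C(19,1) + C(4,4)·C(19,0) = 77; total = C(23,4) = 8855.
P = 77/8855 = 1/115 ≈ 0.0087.

1/115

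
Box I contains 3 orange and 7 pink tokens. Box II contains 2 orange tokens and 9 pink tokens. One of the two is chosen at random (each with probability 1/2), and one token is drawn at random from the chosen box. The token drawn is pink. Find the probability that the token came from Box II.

90/167

P(pink | Box I) = 7/10; P(pink | Box II) = 9/11.
P(pink) = 1/2·7/10 + 1/2·9/11 = 167/220.
By Bayes' rule, P(Box II | pink) = 9/22 / 167/220 = 90/167 ≈ 0.5389.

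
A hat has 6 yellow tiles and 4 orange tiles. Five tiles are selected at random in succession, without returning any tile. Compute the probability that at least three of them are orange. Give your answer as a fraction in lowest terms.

11/42

Sum the hypergeometric tail for j = 3,…,4 orange tiles.
Favorable = C(4,3)·C(6,2) + C(4,4)·C(6,1) = 66; total = C(10,5) = 252.
P = 66/252 = 11/42 ≈ 0.2619.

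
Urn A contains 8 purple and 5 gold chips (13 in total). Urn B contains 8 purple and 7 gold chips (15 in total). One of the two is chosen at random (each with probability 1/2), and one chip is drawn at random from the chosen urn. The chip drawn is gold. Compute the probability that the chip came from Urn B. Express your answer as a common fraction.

91/166

P(gold | Urn A) = 5/13; P(gold | Urn B) = 7/15.
P(gold) = 1/2·5/13 + 1/2·7/15 = 83/195.
By Bayes' rule, P(Urn B | gold) = 7/30 / 83/195 = 91/166 ≈ 0.5482.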